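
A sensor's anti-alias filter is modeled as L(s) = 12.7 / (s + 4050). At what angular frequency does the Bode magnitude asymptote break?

The single real pole at s = −4050 gives a corner at ω = 4050 rad s⁻¹.

4050 rad s⁻¹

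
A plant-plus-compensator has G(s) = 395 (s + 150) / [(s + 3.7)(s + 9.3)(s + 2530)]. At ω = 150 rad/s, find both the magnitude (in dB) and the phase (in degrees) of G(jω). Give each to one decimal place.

|G| = -56.7 dB, ∠G = -133.4°

|j150 + 150| = √(150² + 150²) = 212.1
|j150 + 3.7| = √(150² + 3.7²) = 150
|j150 + 9.3| = √(150² + 9.3²) = 150.3
|j150 + 2530| = √(150² + 2530²) = 2534
|G(j150)| = 395 × 212.1 / (150 × 150.3 × 2534) = 0.0014661
20 log₁₀(0.0014661) = -56.68 dB
∠(j150 + 150) = arctan(150/150) = 45.00°
∠(j150 + 3.7) = arctan(150/3.7) = 88.59°
∠(j150 + 9.3) = arctan(150/9.3) = 86.45°
∠(j150 + 2530) = arctan(150/2530) = 3.39°
∠G(j150) = 45.00° − (88.59° + 86.45° + 3.39°) = -133.43°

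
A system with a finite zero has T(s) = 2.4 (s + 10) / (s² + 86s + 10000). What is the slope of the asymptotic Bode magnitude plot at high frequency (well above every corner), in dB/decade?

-20 dB/decade

With 1 zero and 2 poles, the high-frequency asymptotic slope is 20 × (1 − 2) = -20 dB/decade.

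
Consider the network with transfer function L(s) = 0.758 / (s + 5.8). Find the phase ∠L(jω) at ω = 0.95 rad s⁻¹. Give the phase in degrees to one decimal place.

-9.3°

∠(j0.95 + 5.8) = arctan(0.95/5.8) = 9.30°
∠L(j0.95) = −9.30° = -9.30°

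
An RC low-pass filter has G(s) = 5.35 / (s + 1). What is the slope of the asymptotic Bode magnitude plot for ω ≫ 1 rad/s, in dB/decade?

With 0 zeros and 1 pole, the high-frequency asymptotic slope is 20 × (0 − 1) = -20 dB/decade.

-20 dB/decade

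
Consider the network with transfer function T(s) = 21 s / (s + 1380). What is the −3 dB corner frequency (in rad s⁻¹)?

1380 rad s⁻¹

For a single-pole high-pass, the −3 dB point is at the pole: ω = 1380 rad s⁻¹.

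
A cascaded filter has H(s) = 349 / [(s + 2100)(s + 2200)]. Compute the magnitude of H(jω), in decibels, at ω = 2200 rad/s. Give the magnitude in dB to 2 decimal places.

|j2200 + 2100| = √(2200² + 2100²) = 3041
|j2200 + 2200| = √(2200² + 2200²) = 3111
|H(j2200)| = 349 / (3041 × 3111) = 3.6882e-05
20 log₁₀(3.6882e-05) = -88.664 dB

-88.66 dB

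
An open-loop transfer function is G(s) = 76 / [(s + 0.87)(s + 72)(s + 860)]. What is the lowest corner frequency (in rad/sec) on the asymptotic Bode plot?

0.87 rad/sec

Break frequencies occur at each pole and zero magnitude: 0.87 rad/sec, 72 rad/sec, 860 rad/sec.
The lowest is 0.87 rad/sec.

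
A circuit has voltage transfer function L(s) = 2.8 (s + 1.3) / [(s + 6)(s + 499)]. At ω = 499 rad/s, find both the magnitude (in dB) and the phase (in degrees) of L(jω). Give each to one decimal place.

|j499 + 1.3| = √(499² + 1.3²) = 499
|j499 + 6| = √(499² + 6²) = 499
|j499 + 499| = √(499² + 499²) = 705.7
|L(j499)| = 2.8 × 499 / (499 × 705.7) = 0.0039675
20 log₁₀(0.0039675) = -48.03 dB
∠(j499 + 1.3) = arctan(499/1.3) = 89.85°
∠(j499 + 6) = arctan(499/6) = 89.31°
∠(j499 + 499) = arctan(499/499) = 45.00°
∠L(j499) = 89.85° − (89.31° + 45.00°) = -44.46°

|L| = -48.0 dB, ∠L = -44.5°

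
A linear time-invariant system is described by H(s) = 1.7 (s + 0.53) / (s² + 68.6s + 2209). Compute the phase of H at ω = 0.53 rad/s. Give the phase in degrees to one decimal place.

44.1°

∠(j0.53 + 0.53) = arctan(0.53/0.53) = 45.00°
∠[(j0.53)² + 68.6(j0.53) + 2209] = ∠[2208.7 + j36.358] = 0.94°
∠H(j0.53) = 45.00° − 0.94° = 44.06°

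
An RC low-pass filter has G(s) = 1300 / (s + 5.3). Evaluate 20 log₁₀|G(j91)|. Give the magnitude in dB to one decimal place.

|j91 + 5.3| = √(91² + 5.3²) = 91.15
|G(j91)| = 1300 / 91.15 = 14.262
20 log₁₀(14.262) = 23.08 dB

23.1 dB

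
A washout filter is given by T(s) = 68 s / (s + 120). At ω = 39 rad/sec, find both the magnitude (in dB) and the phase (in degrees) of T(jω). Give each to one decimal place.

|j39| = 39
|j39 + 120| = √(39² + 120²) = 126.2
|T(j39)| = 68 × 39 / 126.2 = 21.018
20 log₁₀(21.018) = 26.45 dB
∠(j39) = 90.00°
∠(j39 + 120) = arctan(39/120) = 18.00°
∠T(j39) = 90.00° − 18.00° = 72.00°

|T| = 26.5 dB, ∠T = 72.0°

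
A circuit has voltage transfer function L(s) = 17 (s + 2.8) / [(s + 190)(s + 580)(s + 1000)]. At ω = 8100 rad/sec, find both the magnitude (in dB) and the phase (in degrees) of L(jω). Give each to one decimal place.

|L| = -131.8 dB, ∠L = -167.5°

|j8100 + 2.8| = √(8100² + 2.8²) = 8100
|j8100 + 190| = √(8100² + 190²) = 8102
|j8100 + 580| = √(8100² + 580²) = 8121
|j8100 + 1000| = √(8100² + 1000²) = 8161
|L(j8100)| = 17 × 8100 / (8102 × 8121 × 8161) = 2.5643e-07
20 log₁₀(2.5643e-07) = -131.82 dB
∠(j8100 + 2.8) = arctan(8100/2.8) = 89.98°
∠(j8100 + 190) = arctan(8100/190) = 88.66°
∠(j8100 + 580) = arctan(8100/580) = 85.90°
∠(j8100 + 1000) = arctan(8100/1000) = 82.96°
∠L(j8100) = 89.98° − (88.66° + 85.90° + 82.96°) = -167.54°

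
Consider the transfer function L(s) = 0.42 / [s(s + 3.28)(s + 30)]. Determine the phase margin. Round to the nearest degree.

90°

Gain crossover: |L(jω)| = 1 at ω ≈ 0.00427 rad/s.
∠L(j0.00427) = −90° − arctan(0.00427/3.28) − arctan(0.00427/30) ≈ -90.08°
PM = 180° + (-90.08°) = 89.92°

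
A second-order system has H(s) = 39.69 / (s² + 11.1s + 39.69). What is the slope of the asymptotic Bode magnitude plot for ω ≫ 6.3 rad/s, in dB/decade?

With 0 zeros and 2 poles, the high-frequency asymptotic slope is 20 × (0 − 2) = -40 dB/decade.

-40 dB/decade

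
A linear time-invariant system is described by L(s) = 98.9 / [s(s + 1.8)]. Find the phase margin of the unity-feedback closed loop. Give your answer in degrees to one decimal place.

10.3°

Gain crossover: |L(jω)| = 1 at ω ≈ 9.86 rad/s.
∠L(j9.86) = −90° − arctan(9.86/1.8) ≈ -169.66°
PM = 180° + (-169.66°) = 10.34°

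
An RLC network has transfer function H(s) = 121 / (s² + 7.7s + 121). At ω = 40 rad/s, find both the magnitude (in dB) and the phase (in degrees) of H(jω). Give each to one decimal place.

|H| = -21.9 dB, ∠H = -168.2°

|(j40)² + 7.7(j40) + 121| = |-1479 + j308| = 1511
|H(j40)| = 121 / 1511 = 0.080094
20 log₁₀(0.080094) = -21.93 dB
∠[(j40)² + 7.7(j40) + 121] = ∠[-1479 + j308] = 168.24°
∠H(j40) = −168.24° = -168.24°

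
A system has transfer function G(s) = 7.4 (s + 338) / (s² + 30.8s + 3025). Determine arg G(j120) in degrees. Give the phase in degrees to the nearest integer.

-142°

∠(j120 + 338) = arctan(120/338) = 19.55°
∠[(j120)² + 30.8(j120) + 3025] = ∠[-11375 + j3696] = 162.00°
∠G(j120) = 19.55° − 162.00° = -142.45°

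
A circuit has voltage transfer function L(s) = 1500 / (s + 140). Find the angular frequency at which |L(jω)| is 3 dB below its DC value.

140 rad/sec

For a single-pole low-pass, the −3 dB point is at the pole: ω = 140 rad/sec.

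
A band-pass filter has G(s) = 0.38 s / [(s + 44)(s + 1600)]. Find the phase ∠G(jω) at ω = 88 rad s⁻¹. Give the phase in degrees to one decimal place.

∠(j88) = 90.00°
∠(j88 + 44) = arctan(88/44) = 63.43°
∠(j88 + 1600) = arctan(88/1600) = 3.15°
∠G(j88) = 90.00° − (63.43° + 3.15°) = 23.42°

23.4 deg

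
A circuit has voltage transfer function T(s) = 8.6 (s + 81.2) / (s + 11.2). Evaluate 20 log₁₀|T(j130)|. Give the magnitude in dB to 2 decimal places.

20.09 dB

|j130 + 81.2| = √(130² + 81.2²) = 153.3
|j130 + 11.2| = √(130² + 11.2²) = 130.5
|T(j130)| = 8.6 × 153.3 / 130.5 = 10.102
20 log₁₀(10.102) = 20.088 dB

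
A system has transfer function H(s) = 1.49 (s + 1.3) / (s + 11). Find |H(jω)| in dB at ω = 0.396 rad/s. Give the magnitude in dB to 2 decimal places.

-14.71 dB

|j0.396 + 1.3| = √(0.396² + 1.3²) = 1.359
|j0.396 + 11| = √(0.396² + 11²) = 11.01
|H(j0.396)| = 1.49 × 1.359 / 11.01 = 0.18396
20 log₁₀(0.18396) = -14.706 dB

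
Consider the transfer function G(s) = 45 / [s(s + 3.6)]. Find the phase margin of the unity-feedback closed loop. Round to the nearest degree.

Gain crossover: |G(jω)| = 1 at ω ≈ 6.24 rad/s.
∠G(j6.24) = −90° − arctan(6.24/3.6) ≈ -150.03°
PM = 180° + (-150.03°) = 29.97°

30°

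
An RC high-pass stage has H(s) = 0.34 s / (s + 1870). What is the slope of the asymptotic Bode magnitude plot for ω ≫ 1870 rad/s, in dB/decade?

With 1 zero and 1 pole, the high-frequency asymptotic slope is 20 × (1 − 1) = 0 dB/decade.

0 dB/decade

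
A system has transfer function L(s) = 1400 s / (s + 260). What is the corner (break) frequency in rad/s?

The single real pole at s = −260 gives a corner at ω = 260 rad/s.

260 rad/s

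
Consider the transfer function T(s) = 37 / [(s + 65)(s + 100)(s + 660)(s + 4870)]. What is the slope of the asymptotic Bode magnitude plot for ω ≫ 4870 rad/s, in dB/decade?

-80 dB/decade

With 0 zeros and 4 poles, the high-frequency asymptotic slope is 20 × (0 − 4) = -80 dB/decade.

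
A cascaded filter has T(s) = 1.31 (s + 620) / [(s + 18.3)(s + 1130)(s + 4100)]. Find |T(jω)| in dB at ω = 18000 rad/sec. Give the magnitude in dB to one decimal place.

-168.1 dB

|j18000 + 620| = √(18000² + 620²) = 1.801e+04
|j18000 + 18.3| = √(18000² + 18.3²) = 1.8e+04
|j18000 + 1130| = √(18000² + 1130²) = 1.804e+04
|j18000 + 4100| = √(18000² + 4100²) = 1.846e+04
|T(j18000)| = 1.31 × 1.801e+04 / (1.8e+04 × 1.804e+04 × 1.846e+04) = 3.9368e-09
20 log₁₀(3.9368e-09) = -168.10 dB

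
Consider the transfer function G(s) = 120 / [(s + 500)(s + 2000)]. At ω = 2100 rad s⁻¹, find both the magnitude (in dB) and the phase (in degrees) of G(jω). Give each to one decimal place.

|j2100 + 500| = √(2100² + 500²) = 2159
|j2100 + 2000| = √(2100² + 2000²) = 2900
|G(j2100)| = 120 / (2159 × 2900) = 1.9169e-05
20 log₁₀(1.9169e-05) = -94.35 dB
∠(j2100 + 500) = arctan(2100/500) = 76.61°
∠(j2100 + 2000) = arctan(2100/2000) = 46.40°
∠G(j2100) = − (76.61° + 46.40°) = -123.00°

|G| = -94.3 dB, ∠G = -123.0°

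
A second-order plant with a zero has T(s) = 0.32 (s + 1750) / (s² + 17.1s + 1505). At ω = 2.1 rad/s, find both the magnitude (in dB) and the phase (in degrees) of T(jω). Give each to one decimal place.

|j2.1 + 1750| = √(2.1² + 1750²) = 1750
|(j2.1)² + 17.1(j2.1) + 1505| = |1500.6 + j35.91| = 1501
|T(j2.1)| = 0.32 × 1750 / 1501 = 0.37308
20 log₁₀(0.37308) = -8.56 dB
∠(j2.1 + 1750) = arctan(2.1/1750) = 0.07°
∠[(j2.1)² + 17.1(j2.1) + 1505] = ∠[1500.6 + j35.91] = 1.37°
∠T(j2.1) = 0.07° − 1.37° = -1.30°

|T| = -8.6 dB, ∠T = -1.3 deg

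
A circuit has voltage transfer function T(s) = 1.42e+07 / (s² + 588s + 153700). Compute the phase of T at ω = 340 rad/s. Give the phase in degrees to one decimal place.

∠[(j340)² + 588(j340) + 153700] = ∠[38100 + j1.9992e+05] = 79.21°
∠T(j340) = −79.21° = -79.21°

-79.2°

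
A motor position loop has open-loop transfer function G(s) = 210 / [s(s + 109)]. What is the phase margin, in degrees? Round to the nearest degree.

89 deg

Gain crossover: |G(jω)| = 1 at ω ≈ 1.93 rad s⁻¹.
∠G(j1.93) = −90° − arctan(1.93/109) ≈ -91.01°
PM = 180° + (-91.01°) = 88.99°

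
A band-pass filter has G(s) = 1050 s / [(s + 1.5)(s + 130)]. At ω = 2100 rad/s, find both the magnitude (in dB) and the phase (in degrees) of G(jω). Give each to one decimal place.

|G| = -6.0 dB, ∠G = -86.4°

|j2100| = 2100
|j2100 + 1.5| = √(2100² + 1.5²) = 2100
|j2100 + 130| = √(2100² + 130²) = 2104
|G(j2100)| = 1050 × 2100 / (2100 × 2104) = 0.49904
20 log₁₀(0.49904) = -6.04 dB
∠(j2100) = 90.00°
∠(j2100 + 1.5) = arctan(2100/1.5) = 89.96°
∠(j2100 + 130) = arctan(2100/130) = 86.46°
∠G(j2100) = 90.00° − (89.96° + 86.46°) = -86.42°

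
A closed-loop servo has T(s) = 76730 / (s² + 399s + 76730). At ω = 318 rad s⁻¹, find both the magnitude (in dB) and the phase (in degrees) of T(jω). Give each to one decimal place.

|T| = -4.5 dB, ∠T = -100.9 deg

|(j318)² + 399(j318) + 76730| = |-24394 + j1.2688e+05| = 1.292e+05
|T(j318)| = 76730 / 1.292e+05 = 0.59386
20 log₁₀(0.59386) = -4.53 dB
∠[(j318)² + 399(j318) + 76730] = ∠[-24394 + j1.2688e+05] = 100.88°
∠T(j318) = −100.88° = -100.88°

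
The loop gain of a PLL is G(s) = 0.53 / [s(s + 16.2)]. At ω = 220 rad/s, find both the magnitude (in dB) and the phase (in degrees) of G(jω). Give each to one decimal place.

|G| = -99.2 dB, ∠G = -175.8 deg

|j220 + 16.2| = √(220² + 16.2²) = 220.6
|j220| = 220
|G(j220)| = 0.53 / (220.6 × 220) = 1.0921e-05
20 log₁₀(1.0921e-05) = -99.23 dB
∠(j220 + 16.2) = arctan(220/16.2) = 85.79°
∠(j220) = 90.00°
∠G(j220) = − (85.79° + 90.00°) = -175.79°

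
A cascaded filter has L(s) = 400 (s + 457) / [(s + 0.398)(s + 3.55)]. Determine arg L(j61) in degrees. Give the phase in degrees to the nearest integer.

-169°

∠(j61 + 457) = arctan(61/457) = 7.60°
∠(j61 + 0.398) = arctan(61/0.398) = 89.63°
∠(j61 + 3.55) = arctan(61/3.55) = 86.67°
∠L(j61) = 7.60° − (89.63° + 86.67°) = -168.69°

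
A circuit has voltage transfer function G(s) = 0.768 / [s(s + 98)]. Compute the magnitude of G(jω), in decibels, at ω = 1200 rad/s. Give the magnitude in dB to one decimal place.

|j1200 + 98| = √(1200² + 98²) = 1204
|j1200| = 1200
|G(j1200)| = 0.768 / (1204 × 1200) = 5.3156e-07
20 log₁₀(5.3156e-07) = -125.49 dB

-125.5 dB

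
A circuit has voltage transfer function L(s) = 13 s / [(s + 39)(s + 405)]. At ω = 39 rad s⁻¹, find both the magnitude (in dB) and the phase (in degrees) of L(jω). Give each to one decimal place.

|j39| = 39
|j39 + 39| = √(39² + 39²) = 55.15
|j39 + 405| = √(39² + 405²) = 406.9
|L(j39)| = 13 × 39 / (55.15 × 406.9) = 0.022593
20 log₁₀(0.022593) = -32.92 dB
∠(j39) = 90.00°
∠(j39 + 39) = arctan(39/39) = 45.00°
∠(j39 + 405) = arctan(39/405) = 5.50°
∠L(j39) = 90.00° − (45.00° + 5.50°) = 39.50°

|L| = -32.9 dB, ∠L = 39.5°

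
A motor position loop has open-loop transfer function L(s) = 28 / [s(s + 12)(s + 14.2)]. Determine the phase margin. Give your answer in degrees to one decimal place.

88.6°

Gain crossover: |L(jω)| = 1 at ω ≈ 0.164 rad/s.
∠L(j0.164) = −90° − arctan(0.164/12) − arctan(0.164/14.2) ≈ -91.45°
PM = 180° + (-91.45°) = 88.55°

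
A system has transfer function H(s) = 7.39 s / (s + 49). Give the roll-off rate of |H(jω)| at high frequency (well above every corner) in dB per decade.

0 dB/decade

With 1 zero and 1 pole, the high-frequency asymptotic slope is 20 × (1 − 1) = 0 dB/decade.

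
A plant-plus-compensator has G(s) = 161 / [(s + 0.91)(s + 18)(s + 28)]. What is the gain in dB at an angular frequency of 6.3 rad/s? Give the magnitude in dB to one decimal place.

|j6.3 + 0.91| = √(6.3² + 0.91²) = 6.365
|j6.3 + 18| = √(6.3² + 18²) = 19.07
|j6.3 + 28| = √(6.3² + 28²) = 28.7
|G(j6.3)| = 161 / (6.365 × 19.07 × 28.7) = 0.046212
20 log₁₀(0.046212) = -26.70 dB

-26.7 dB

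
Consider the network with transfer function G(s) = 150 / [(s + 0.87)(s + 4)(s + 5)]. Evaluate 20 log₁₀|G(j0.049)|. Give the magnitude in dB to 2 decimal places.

18.70 dB

|j0.049 + 0.87| = √(0.049² + 0.87²) = 0.8714
|j0.049 + 4| = √(0.049² + 4²) = 4
|j0.049 + 5| = √(0.049² + 5²) = 5
|G(j0.049)| = 150 / (0.8714 × 4 × 5) = 8.606
20 log₁₀(8.606) = 18.696 dB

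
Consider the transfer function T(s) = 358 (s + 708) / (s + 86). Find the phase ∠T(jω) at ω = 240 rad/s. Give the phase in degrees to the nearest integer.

∠(j240 + 708) = arctan(240/708) = 18.73°
∠(j240 + 86) = arctan(240/86) = 70.29°
∠T(j240) = 18.73° − 70.29° = -51.56°

-52°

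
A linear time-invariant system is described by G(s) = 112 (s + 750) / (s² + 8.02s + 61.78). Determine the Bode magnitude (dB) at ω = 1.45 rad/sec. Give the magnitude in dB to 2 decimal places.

|j1.45 + 750| = √(1.45² + 750²) = 750
|(j1.45)² + 8.02(j1.45) + 61.78| = |59.678 + j11.629| = 60.8
|G(j1.45)| = 112 × 750 / 60.8 = 1381.6
20 log₁₀(1381.6) = 62.808 dB

62.81 dB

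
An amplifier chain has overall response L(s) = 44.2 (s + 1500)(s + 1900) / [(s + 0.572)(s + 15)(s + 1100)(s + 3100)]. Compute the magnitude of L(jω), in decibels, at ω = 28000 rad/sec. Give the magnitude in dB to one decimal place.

|j28000 + 1500| = √(28000² + 1500²) = 2.804e+04
|j28000 + 1900| = √(28000² + 1900²) = 2.806e+04
|j28000 + 0.572| = √(28000² + 0.572²) = 2.8e+04
|j28000 + 15| = √(28000² + 15²) = 2.8e+04
|j28000 + 1100| = √(28000² + 1100²) = 2.802e+04
|j28000 + 3100| = √(28000² + 3100²) = 2.817e+04
|L(j28000)| = 44.2 × 2.804e+04 × 2.806e+04 / (2.8e+04 × 2.8e+04 × 2.802e+04 × 2.817e+04) = 5.6201e-08
20 log₁₀(5.6201e-08) = -145.01 dB

-145.0 dB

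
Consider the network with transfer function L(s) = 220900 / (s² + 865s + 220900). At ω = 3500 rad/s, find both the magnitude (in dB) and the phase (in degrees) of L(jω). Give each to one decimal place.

|L| = -35.0 dB, ∠L = -165.9°

|(j3500)² + 865(j3500) + 220900| = |-1.2029e+07 + j3.0275e+06| = 1.24e+07
|L(j3500)| = 220900 / 1.24e+07 = 0.017808
20 log₁₀(0.017808) = -34.99 dB
∠[(j3500)² + 865(j3500) + 220900] = ∠[-1.2029e+07 + j3.0275e+06] = 165.87°
∠L(j3500) = −165.87° = -165.87°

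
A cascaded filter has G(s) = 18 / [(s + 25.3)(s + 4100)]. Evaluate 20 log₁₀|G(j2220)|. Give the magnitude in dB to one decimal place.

|j2220 + 25.3| = √(2220² + 25.3²) = 2220
|j2220 + 4100| = √(2220² + 4100²) = 4662
|G(j2220)| = 18 / (2220 × 4662) = 1.7389e-06
20 log₁₀(1.7389e-06) = -115.19 dB

-115.2 dB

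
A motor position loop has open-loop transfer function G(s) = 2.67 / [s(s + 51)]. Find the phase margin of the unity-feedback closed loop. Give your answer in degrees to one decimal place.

Gain crossover: |G(jω)| = 1 at ω ≈ 0.0524 rad s⁻¹.
∠G(j0.0524) = −90° − arctan(0.0524/51) ≈ -90.06°
PM = 180° + (-90.06°) = 89.94°

89.9°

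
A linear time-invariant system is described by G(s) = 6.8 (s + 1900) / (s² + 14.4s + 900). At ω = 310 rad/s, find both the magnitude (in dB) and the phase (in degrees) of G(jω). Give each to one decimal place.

|G| = -17.2 dB, ∠G = -168.0°

|j310 + 1900| = √(310² + 1900²) = 1925
|(j310)² + 14.4(j310) + 900| = |-95200 + j4464| = 9.53e+04
|G(j310)| = 6.8 × 1925 / 9.53e+04 = 0.13736
20 log₁₀(0.13736) = -17.24 dB
∠(j310 + 1900) = arctan(310/1900) = 9.27°
∠[(j310)² + 14.4(j310) + 900] = ∠[-95200 + j4464] = 177.32°
∠G(j310) = 9.27° − 177.32° = -168.05°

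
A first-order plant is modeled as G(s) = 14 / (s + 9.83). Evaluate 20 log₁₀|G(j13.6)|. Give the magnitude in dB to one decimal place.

|j13.6 + 9.83| = √(13.6² + 9.83²) = 16.78
|G(j13.6)| = 14 / 16.78 = 0.8343
20 log₁₀(0.8343) = -1.57 dB

-1.6 dB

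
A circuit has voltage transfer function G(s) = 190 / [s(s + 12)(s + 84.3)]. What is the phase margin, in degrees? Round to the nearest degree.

89°

Gain crossover: |G(jω)| = 1 at ω ≈ 0.188 rad/s.
∠G(j0.188) = −90° − arctan(0.188/12) − arctan(0.188/84.3) ≈ -91.02°
PM = 180° + (-91.02°) = 88.98°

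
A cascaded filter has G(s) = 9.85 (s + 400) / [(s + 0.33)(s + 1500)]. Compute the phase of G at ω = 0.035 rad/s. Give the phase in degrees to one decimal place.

-6.1°

∠(j0.035 + 400) = arctan(0.035/400) = 0.01°
∠(j0.035 + 0.33) = arctan(0.035/0.33) = 6.05°
∠(j0.035 + 1500) = arctan(0.035/1500) = 0.00°
∠G(j0.035) = 0.01° − (6.05° + 0.00°) = -6.05°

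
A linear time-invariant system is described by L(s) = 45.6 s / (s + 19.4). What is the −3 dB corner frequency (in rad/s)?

19.4 rad/s

For a single-pole high-pass, the −3 dB point is at the pole: ω = 19.4 rad/s.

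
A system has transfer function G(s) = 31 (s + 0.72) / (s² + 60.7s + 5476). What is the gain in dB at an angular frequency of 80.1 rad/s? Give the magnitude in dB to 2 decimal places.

|j80.1 + 0.72| = √(80.1² + 0.72²) = 80.1
|(j80.1)² + 60.7(j80.1) + 5476| = |-940.01 + j4862.1| = 4952
|G(j80.1)| = 31 × 80.1 / 4952 = 0.50144
20 log₁₀(0.50144) = -5.996 dB

-6.00 dB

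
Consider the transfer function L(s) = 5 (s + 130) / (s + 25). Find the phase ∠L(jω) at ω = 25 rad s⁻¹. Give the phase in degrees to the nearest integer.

-34°

∠(j25 + 130) = arctan(25/130) = 10.89°
∠(j25 + 25) = arctan(25/25) = 45.00°
∠L(j25) = 10.89° − 45.00° = -34.11°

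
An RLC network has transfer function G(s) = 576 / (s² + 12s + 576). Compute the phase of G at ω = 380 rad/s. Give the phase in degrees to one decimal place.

∠[(j380)² + 12(j380) + 576] = ∠[-1.4382e+05 + j4560] = 178.18°
∠G(j380) = −178.18° = -178.18°

-178.2°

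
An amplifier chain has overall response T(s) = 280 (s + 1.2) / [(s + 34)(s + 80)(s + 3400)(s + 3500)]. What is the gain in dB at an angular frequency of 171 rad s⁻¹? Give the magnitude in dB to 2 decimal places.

|j171 + 1.2| = √(171² + 1.2²) = 171
|j171 + 34| = √(171² + 34²) = 174.3
|j171 + 80| = √(171² + 80²) = 188.8
|j171 + 3400| = √(171² + 3400²) = 3404
|j171 + 3500| = √(171² + 3500²) = 3504
|T(j171)| = 280 × 171 / (174.3 × 188.8 × 3404 × 3504) = 1.2194e-07
20 log₁₀(1.2194e-07) = -138.277 dB

-138.28 dB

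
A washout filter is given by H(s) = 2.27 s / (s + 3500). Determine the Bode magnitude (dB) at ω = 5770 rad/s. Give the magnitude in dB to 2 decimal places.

5.76 dB

|j5770| = 5770
|j5770 + 3500| = √(5770² + 3500²) = 6749
|H(j5770)| = 2.27 × 5770 / 6749 = 1.9408
20 log₁₀(1.9408) = 5.760 dB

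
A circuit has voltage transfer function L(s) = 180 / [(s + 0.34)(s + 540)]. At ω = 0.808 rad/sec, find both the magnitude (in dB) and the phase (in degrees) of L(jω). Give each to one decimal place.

|L| = -8.4 dB, ∠L = -67.3°

|j0.808 + 0.34| = √(0.808² + 0.34²) = 0.8766
|j0.808 + 540| = √(0.808² + 540²) = 540
|L(j0.808)| = 180 / (0.8766 × 540) = 0.38025
20 log₁₀(0.38025) = -8.40 dB
∠(j0.808 + 0.34) = arctan(0.808/0.34) = 67.18°
∠(j0.808 + 540) = arctan(0.808/540) = 0.09°
∠L(j0.808) = − (67.18° + 0.09°) = -67.26°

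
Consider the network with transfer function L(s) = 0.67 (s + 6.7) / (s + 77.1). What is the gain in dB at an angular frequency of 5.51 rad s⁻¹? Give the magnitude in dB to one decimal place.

|j5.51 + 6.7| = √(5.51² + 6.7²) = 8.675
|j5.51 + 77.1| = √(5.51² + 77.1²) = 77.3
|L(j5.51)| = 0.67 × 8.675 / 77.3 = 0.075191
20 log₁₀(0.075191) = -22.48 dB

-22.5 dB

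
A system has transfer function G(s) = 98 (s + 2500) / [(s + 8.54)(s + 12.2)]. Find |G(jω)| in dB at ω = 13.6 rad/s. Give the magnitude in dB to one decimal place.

|j13.6 + 2500| = √(13.6² + 2500²) = 2500
|j13.6 + 8.54| = √(13.6² + 8.54²) = 16.06
|j13.6 + 12.2| = √(13.6² + 12.2²) = 18.27
|G(j13.6)| = 98 × 2500 / (16.06 × 18.27) = 835.05
20 log₁₀(835.05) = 58.43 dB

58.4 dB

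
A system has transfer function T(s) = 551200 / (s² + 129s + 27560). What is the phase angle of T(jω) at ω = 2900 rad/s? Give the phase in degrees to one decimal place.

∠[(j2900)² + 129(j2900) + 27560] = ∠[-8.3824e+06 + j3.741e+05] = 177.44°
∠T(j2900) = −177.44° = -177.44°

-177.4 deg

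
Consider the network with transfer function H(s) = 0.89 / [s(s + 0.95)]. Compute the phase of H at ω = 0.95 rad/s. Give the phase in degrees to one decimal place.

-135.0°

∠(j0.95 + 0.95) = arctan(0.95/0.95) = 45.00°
∠(j0.95) = 90.00°
∠H(j0.95) = − (45.00° + 90.00°) = -135.00°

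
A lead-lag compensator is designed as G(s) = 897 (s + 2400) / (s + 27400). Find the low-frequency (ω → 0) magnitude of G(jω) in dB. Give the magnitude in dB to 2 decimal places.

G(0) = 897 × 2400 / 27400 = 78.569
20 log₁₀(78.569) = 37.905 dB

37.91 dB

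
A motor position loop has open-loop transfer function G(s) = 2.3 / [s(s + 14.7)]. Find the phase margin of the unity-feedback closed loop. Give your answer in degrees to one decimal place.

Gain crossover: |G(jω)| = 1 at ω ≈ 0.156 rad s⁻¹.
∠G(j0.156) = −90° − arctan(0.156/14.7) ≈ -90.61°
PM = 180° + (-90.61°) = 89.39°

89.4°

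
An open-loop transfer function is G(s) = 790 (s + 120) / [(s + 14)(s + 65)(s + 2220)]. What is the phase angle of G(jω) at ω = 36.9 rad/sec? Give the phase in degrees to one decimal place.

-82.7 deg

∠(j36.9 + 120) = arctan(36.9/120) = 17.09°
∠(j36.9 + 14) = arctan(36.9/14) = 69.22°
∠(j36.9 + 65) = arctan(36.9/65) = 29.58°
∠(j36.9 + 2220) = arctan(36.9/2220) = 0.95°
∠G(j36.9) = 17.09° − (69.22° + 29.58° + 0.95°) = -82.67°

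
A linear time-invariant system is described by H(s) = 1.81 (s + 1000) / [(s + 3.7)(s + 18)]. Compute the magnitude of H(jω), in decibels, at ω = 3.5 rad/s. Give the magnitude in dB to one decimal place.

25.7 dB

|j3.5 + 1000| = √(3.5² + 1000²) = 1000
|j3.5 + 3.7| = √(3.5² + 3.7²) = 5.093
|j3.5 + 18| = √(3.5² + 18²) = 18.34
|H(j3.5)| = 1.81 × 1000 / (5.093 × 18.34) = 19.381
20 log₁₀(19.381) = 25.75 dB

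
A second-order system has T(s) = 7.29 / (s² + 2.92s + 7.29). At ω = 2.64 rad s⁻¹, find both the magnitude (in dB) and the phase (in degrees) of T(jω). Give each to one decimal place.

|T| = -0.5 dB, ∠T = -87.6°

|(j2.64)² + 2.92(j2.64) + 7.29| = |0.3204 + j7.7088| = 7.715
|T(j2.64)| = 7.29 / 7.715 = 0.94486
20 log₁₀(0.94486) = -0.49 dB
∠[(j2.64)² + 2.92(j2.64) + 7.29] = ∠[0.3204 + j7.7088] = 87.62°
∠T(j2.64) = −87.62° = -87.62°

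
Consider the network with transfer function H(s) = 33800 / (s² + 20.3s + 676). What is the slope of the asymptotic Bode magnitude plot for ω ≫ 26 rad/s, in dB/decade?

With 0 zeros and 2 poles, the high-frequency asymptotic slope is 20 × (0 − 2) = -40 dB/decade.

-40 dB/decade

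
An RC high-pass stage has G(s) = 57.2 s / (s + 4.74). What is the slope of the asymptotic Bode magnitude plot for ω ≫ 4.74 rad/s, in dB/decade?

With 1 zero and 1 pole, the high-frequency asymptotic slope is 20 × (1 − 1) = 0 dB/decade.

0 dB/decade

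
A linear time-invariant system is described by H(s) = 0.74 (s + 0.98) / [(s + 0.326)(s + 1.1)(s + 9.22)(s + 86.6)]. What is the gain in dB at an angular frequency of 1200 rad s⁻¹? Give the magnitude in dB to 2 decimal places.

|j1200 + 0.98| = √(1200² + 0.98²) = 1200
|j1200 + 0.326| = √(1200² + 0.326²) = 1200
|j1200 + 1.1| = √(1200² + 1.1²) = 1200
|j1200 + 9.22| = √(1200² + 9.22²) = 1200
|j1200 + 86.6| = √(1200² + 86.6²) = 1203
|H(j1200)| = 0.74 × 1200 / (1200 × 1200 × 1200 × 1203) = 4.2712e-10
20 log₁₀(4.2712e-10) = -187.389 dB

-187.39 dB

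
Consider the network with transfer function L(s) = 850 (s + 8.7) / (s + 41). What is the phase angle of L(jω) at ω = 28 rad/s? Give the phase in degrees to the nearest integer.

∠(j28 + 8.7) = arctan(28/8.7) = 72.74°
∠(j28 + 41) = arctan(28/41) = 34.33°
∠L(j28) = 72.74° − 34.33° = 38.41°

38°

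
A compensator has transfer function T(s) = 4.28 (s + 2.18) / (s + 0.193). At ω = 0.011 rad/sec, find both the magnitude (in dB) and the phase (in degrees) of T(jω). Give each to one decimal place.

|T| = 33.7 dB, ∠T = -3.0 deg

|j0.011 + 2.18| = √(0.011² + 2.18²) = 2.18
|j0.011 + 0.193| = √(0.011² + 0.193²) = 0.1933
|T(j0.011)| = 4.28 × 2.18 / 0.1933 = 48.266
20 log₁₀(48.266) = 33.67 dB
∠(j0.011 + 2.18) = arctan(0.011/2.18) = 0.29°
∠(j0.011 + 0.193) = arctan(0.011/0.193) = 3.26°
∠T(j0.011) = 0.29° − 3.26° = -2.97°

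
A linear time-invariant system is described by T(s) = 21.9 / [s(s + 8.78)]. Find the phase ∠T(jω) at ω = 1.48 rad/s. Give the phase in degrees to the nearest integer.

∠(j1.48 + 8.78) = arctan(1.48/8.78) = 9.57°
∠(j1.48) = 90.00°
∠T(j1.48) = − (9.57° + 90.00°) = -99.57°

-100°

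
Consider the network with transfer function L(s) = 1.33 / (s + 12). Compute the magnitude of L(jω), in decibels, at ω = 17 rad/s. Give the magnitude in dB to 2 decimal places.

|j17 + 12| = √(17² + 12²) = 20.81
|L(j17)| = 1.33 / 20.81 = 0.063916
20 log₁₀(0.063916) = -23.888 dB

-23.89 dB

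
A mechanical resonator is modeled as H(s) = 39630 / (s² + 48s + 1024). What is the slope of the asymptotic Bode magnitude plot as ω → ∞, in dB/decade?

With 0 zeros and 2 poles, the high-frequency asymptotic slope is 20 × (0 − 2) = -40 dB/decade.

-40 dB/decade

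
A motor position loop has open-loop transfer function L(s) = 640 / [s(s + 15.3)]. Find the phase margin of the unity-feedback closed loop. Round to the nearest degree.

Gain crossover: |L(jω)| = 1 at ω ≈ 23.1 rad/s.
∠L(j23.1) = −90° − arctan(23.1/15.3) ≈ -146.48°
PM = 180° + (-146.48°) = 33.52°

34°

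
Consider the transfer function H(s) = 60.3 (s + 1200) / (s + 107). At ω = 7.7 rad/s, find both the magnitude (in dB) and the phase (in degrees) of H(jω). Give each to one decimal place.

|j7.7 + 1200| = √(7.7² + 1200²) = 1200
|j7.7 + 107| = √(7.7² + 107²) = 107.3
|H(j7.7)| = 60.3 × 1200 / 107.3 = 674.53
20 log₁₀(674.53) = 56.58 dB
∠(j7.7 + 1200) = arctan(7.7/1200) = 0.37°
∠(j7.7 + 107) = arctan(7.7/107) = 4.12°
∠H(j7.7) = 0.37° − 4.12° = -3.75°

|H| = 56.6 dB, ∠H = -3.7 deg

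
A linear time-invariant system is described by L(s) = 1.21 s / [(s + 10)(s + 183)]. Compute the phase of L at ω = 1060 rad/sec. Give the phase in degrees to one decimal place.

∠(j1060) = 90.00°
∠(j1060 + 10) = arctan(1060/10) = 89.46°
∠(j1060 + 183) = arctan(1060/183) = 80.20°
∠L(j1060) = 90.00° − (89.46° + 80.20°) = -79.66°

-79.7°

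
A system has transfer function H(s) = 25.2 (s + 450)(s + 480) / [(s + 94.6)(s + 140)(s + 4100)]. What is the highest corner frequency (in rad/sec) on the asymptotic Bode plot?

Break frequencies occur at each pole and zero magnitude: 94.6 rad/sec, 140 rad/sec, 450 rad/sec, 480 rad/sec, 4100 rad/sec.
The highest is 4100 rad/sec.

4100 rad/sec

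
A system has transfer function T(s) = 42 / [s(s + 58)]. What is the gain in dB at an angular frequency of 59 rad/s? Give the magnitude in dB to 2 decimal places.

-41.31 dB

|j59 + 58| = √(59² + 58²) = 82.73
|j59| = 59
|T(j59)| = 42 / (82.73 × 59) = 0.0086042
20 log₁₀(0.0086042) = -41.306 dB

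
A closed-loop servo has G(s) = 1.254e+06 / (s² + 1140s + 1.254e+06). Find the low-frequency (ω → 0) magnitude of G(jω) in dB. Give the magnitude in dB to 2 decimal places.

0.00 dB

G(0) = 1.254e+06 / 1.254e+06 = 1
20 log₁₀(1) = 0.000 dB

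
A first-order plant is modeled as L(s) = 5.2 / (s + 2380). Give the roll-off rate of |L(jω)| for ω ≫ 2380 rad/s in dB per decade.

-20 dB/decade

With 0 zeros and 1 pole, the high-frequency asymptotic slope is 20 × (0 − 1) = -20 dB/decade.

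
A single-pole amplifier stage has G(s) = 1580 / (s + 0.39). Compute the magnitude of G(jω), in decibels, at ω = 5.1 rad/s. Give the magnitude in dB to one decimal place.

49.8 dB

|j5.1 + 0.39| = √(5.1² + 0.39²) = 5.115
|G(j5.1)| = 1580 / 5.115 = 308.9
20 log₁₀(308.9) = 49.80 dB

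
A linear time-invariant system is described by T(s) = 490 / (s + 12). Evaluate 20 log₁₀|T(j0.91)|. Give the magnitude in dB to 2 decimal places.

|j0.91 + 12| = √(0.91² + 12²) = 12.03
|T(j0.91)| = 490 / 12.03 = 40.716
20 log₁₀(40.716) = 32.195 dB

32.20 dB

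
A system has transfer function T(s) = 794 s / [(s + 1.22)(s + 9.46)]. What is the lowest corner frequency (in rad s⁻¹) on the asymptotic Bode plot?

1.22 rad s⁻¹

Break frequencies occur at each pole and zero magnitude: 1.22 rad s⁻¹, 9.46 rad s⁻¹.
The lowest is 1.22 rad s⁻¹.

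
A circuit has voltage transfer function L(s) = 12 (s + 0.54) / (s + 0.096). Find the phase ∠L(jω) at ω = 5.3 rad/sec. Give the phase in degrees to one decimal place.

-4.8°

∠(j5.3 + 0.54) = arctan(5.3/0.54) = 84.18°
∠(j5.3 + 0.096) = arctan(5.3/0.096) = 88.96°
∠L(j5.3) = 84.18° − 88.96° = -4.78°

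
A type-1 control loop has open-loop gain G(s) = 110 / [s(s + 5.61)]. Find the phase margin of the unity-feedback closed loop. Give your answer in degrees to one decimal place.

29.9°

Gain crossover: |G(jω)| = 1 at ω ≈ 9.77 rad s⁻¹.
∠G(j9.77) = −90° − arctan(9.77/5.61) ≈ -150.13°
PM = 180° + (-150.13°) = 29.87°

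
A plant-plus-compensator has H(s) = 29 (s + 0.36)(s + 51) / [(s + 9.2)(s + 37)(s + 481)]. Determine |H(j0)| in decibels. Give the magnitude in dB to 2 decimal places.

H(0) = 29 × 0.36 × 51 / (9.2 × 37 × 481) = 0.0032519
20 log₁₀(0.0032519) = -49.757 dB

-49.76 dB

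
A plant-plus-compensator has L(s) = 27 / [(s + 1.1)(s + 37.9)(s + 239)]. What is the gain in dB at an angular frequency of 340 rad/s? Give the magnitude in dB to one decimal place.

-125.1 dB

|j340 + 1.1| = √(340² + 1.1²) = 340
|j340 + 37.9| = √(340² + 37.9²) = 342.1
|j340 + 239| = √(340² + 239²) = 415.6
|L(j340)| = 27 / (340 × 342.1 × 415.6) = 5.5853e-07
20 log₁₀(5.5853e-07) = -125.06 dB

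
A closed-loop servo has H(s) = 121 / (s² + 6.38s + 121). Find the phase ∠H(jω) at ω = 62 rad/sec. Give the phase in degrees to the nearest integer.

∠[(j62)² + 6.38(j62) + 121] = ∠[-3723 + j395.56] = 173.94°
∠H(j62) = −173.94° = -173.94°

-174 deg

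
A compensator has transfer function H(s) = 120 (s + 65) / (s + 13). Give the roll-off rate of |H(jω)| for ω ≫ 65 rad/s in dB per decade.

0 dB/decade

With 1 zero and 1 pole, the high-frequency asymptotic slope is 20 × (1 − 1) = 0 dB/decade.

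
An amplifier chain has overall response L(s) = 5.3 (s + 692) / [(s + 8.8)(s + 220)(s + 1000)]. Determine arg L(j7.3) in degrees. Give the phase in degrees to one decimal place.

-41.4°

∠(j7.3 + 692) = arctan(7.3/692) = 0.60°
∠(j7.3 + 8.8) = arctan(7.3/8.8) = 39.68°
∠(j7.3 + 220) = arctan(7.3/220) = 1.90°
∠(j7.3 + 1000) = arctan(7.3/1000) = 0.42°
∠L(j7.3) = 0.60° − (39.68° + 1.90° + 0.42°) = -41.39°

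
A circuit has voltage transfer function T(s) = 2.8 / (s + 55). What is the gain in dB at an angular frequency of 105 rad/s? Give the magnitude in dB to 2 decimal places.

|j105 + 55| = √(105² + 55²) = 118.5
|T(j105)| = 2.8 / 118.5 = 0.023622
20 log₁₀(0.023622) = -32.534 dB

-32.53 dB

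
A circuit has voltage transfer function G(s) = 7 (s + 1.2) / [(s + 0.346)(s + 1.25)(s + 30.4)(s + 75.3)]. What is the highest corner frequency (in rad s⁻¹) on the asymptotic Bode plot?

75.3 rad s⁻¹

Break frequencies occur at each pole and zero magnitude: 0.346 rad s⁻¹, 1.2 rad s⁻¹, 1.25 rad s⁻¹, 30.4 rad s⁻¹, 75.3 rad s⁻¹.
The highest is 75.3 rad s⁻¹.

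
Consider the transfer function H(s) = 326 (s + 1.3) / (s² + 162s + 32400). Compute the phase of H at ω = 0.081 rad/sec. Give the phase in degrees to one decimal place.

∠(j0.081 + 1.3) = arctan(0.081/1.3) = 3.57°
∠[(j0.081)² + 162(j0.081) + 32400] = ∠[32400 + j13.122] = 0.02°
∠H(j0.081) = 3.57° − 0.02° = 3.54°

3.5°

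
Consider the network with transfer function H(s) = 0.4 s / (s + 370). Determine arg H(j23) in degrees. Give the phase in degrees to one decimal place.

86.4 deg

∠(j23) = 90.00°
∠(j23 + 370) = arctan(23/370) = 3.56°
∠H(j23) = 90.00° − 3.56° = 86.44°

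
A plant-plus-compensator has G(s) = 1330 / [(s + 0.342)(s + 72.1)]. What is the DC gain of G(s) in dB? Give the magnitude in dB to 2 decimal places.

34.64 dB

G(0) = 1330 / (0.342 × 72.1) = 53.937
20 log₁₀(53.937) = 34.638 dB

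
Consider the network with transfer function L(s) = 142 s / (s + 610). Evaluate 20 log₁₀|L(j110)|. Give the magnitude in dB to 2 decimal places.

28.03 dB

|j110| = 110
|j110 + 610| = √(110² + 610²) = 619.8
|L(j110)| = 142 × 110 / 619.8 = 25.2
20 log₁₀(25.2) = 28.028 dB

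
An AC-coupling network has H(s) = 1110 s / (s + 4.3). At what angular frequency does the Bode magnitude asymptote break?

The single real pole at s = −4.3 gives a corner at ω = 4.3 rad/s.

4.3 rad/s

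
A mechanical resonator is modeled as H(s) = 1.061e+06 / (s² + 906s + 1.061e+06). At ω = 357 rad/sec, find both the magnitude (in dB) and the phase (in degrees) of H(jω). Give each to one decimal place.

|H| = 0.6 dB, ∠H = -19.1°

|(j357)² + 906(j357) + 1.061e+06| = |9.3355e+05 + j3.2344e+05| = 9.88e+05
|H(j357)| = 1.061e+06 / 9.88e+05 = 1.0739
20 log₁₀(1.0739) = 0.62 dB
∠[(j357)² + 906(j357) + 1.061e+06] = ∠[9.3355e+05 + j3.2344e+05] = 19.11°
∠H(j357) = −19.11° = -19.11°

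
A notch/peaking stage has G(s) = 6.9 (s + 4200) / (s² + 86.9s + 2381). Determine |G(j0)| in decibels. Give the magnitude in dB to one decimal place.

G(0) = 6.9 × 4200 / 2381 = 12.171
20 log₁₀(12.171) = 21.71 dB

21.7 dB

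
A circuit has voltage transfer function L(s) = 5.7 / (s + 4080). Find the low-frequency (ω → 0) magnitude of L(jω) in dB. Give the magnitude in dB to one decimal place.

L(0) = 5.7 / 4080 = 0.0013971
20 log₁₀(0.0013971) = -57.10 dB

-57.1 dB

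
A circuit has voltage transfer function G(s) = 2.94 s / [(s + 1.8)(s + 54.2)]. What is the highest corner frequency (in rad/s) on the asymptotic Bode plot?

Break frequencies occur at each pole and zero magnitude: 1.8 rad/s, 54.2 rad/s.
The highest is 54.2 rad/s.

54.2 rad/s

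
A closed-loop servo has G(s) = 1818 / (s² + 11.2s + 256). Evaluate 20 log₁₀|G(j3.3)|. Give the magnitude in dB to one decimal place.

|(j3.3)² + 11.2(j3.3) + 256| = |245.11 + j36.96| = 247.9
|G(j3.3)| = 1818 / 247.9 = 7.3342
20 log₁₀(7.3342) = 17.31 dB

17.3 dB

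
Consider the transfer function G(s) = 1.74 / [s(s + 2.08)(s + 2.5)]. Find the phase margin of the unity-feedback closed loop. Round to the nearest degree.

74 deg

Gain crossover: |G(jω)| = 1 at ω ≈ 0.328 rad/sec.
∠G(j0.328) = −90° − arctan(0.328/2.08) − arctan(0.328/2.5) ≈ -106.42°
PM = 180° + (-106.42°) = 73.58°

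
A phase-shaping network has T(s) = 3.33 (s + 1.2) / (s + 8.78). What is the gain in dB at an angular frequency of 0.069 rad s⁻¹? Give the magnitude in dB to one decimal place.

-6.8 dB

|j0.069 + 1.2| = √(0.069² + 1.2²) = 1.202
|j0.069 + 8.78| = √(0.069² + 8.78²) = 8.78
|T(j0.069)| = 3.33 × 1.202 / 8.78 = 0.45586
20 log₁₀(0.45586) = -6.82 dB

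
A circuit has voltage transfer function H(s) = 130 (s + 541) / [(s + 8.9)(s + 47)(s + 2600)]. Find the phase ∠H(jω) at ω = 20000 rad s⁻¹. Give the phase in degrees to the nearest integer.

∠(j20000 + 541) = arctan(20000/541) = 88.45°
∠(j20000 + 8.9) = arctan(20000/8.9) = 89.97°
∠(j20000 + 47) = arctan(20000/47) = 89.87°
∠(j20000 + 2600) = arctan(20000/2600) = 82.59°
∠H(j20000) = 88.45° − (89.97° + 89.87° + 82.59°) = -173.98°

-174°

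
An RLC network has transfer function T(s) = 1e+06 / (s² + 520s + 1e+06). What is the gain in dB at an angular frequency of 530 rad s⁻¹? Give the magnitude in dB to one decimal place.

2.3 dB

|(j530)² + 520(j530) + 1e+06| = |7.191e+05 + j2.756e+05| = 7.701e+05
|T(j530)| = 1e+06 / 7.701e+05 = 1.2985
20 log₁₀(1.2985) = 2.27 dB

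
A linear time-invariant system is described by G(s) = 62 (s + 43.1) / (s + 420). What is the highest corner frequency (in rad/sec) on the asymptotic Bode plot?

Break frequencies occur at each pole and zero magnitude: 43.1 rad/sec, 420 rad/sec.
The highest is 420 rad/sec.

420 rad/sec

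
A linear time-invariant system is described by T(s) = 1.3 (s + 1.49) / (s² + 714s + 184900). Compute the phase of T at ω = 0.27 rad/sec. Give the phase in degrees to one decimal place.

10.2°

∠(j0.27 + 1.49) = arctan(0.27/1.49) = 10.27°
∠[(j0.27)² + 714(j0.27) + 184900] = ∠[1.849e+05 + j192.78] = 0.06°
∠T(j0.27) = 10.27° − 0.06° = 10.21°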